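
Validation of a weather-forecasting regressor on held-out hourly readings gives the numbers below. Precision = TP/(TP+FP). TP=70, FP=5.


Precision = TP/(TP+FP)
= 70/(70+5)
= 70/75 = 93.33%

93.33%


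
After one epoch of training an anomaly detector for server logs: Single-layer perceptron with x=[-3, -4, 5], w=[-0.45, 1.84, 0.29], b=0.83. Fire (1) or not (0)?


z = (-3)·(-0.45) + (-4)·(1.84) + (5)·(0.29) + 0.83
  = -3.73
step(z) = 0 (z<0)

0


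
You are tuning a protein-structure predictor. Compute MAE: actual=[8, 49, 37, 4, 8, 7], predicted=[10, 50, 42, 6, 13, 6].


Absolute errors: |8-10|=2, |49-50|=1, |37-42|=5, |4-6|=2, |8-13|=5, |7-6|=1
Sum = 16
MAE = 16/6 = 8/3

8/3


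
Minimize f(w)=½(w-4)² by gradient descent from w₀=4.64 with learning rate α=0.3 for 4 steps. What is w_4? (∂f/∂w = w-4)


step 1: grad = 4.64-4 = 0.64; w = 4.64 - 0.3·(0.64) = 4.448
step 2: grad = 4.448-4 = 0.448; w = 4.448 - 0.3·(0.448) = 4.3136
step 3: grad = 4.3136-4 = 0.3136; w = 4.3136 - 0.3·(0.3136) = 4.21952
step 4: grad = 4.21952-4 = 0.21952; w = 4.21952 - 0.3·(0.21952) = 4.153664

4.153664


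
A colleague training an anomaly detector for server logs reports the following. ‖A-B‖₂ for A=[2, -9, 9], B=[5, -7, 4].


d = √((2-5)² + (-9+ 7)² + (9-4)²)
  = √(9 + 4 + 25)
  = √38 = 6.1644

6.1644


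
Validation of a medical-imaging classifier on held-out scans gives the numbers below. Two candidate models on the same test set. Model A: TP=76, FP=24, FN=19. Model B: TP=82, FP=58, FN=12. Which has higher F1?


Model A: P=76/100=0.76, R=76/95=0.8, F1=2PR/(P+R)=2TP/(2TP+FP+FN)=152/195=0.7795
Model B: P=82/140=0.5857, R=82/94=0.8723, F1=2PR/(P+R)=2TP/(2TP+FP+FN)=164/234=0.7009
0.7795 > 0.7009 → Model A

Model A


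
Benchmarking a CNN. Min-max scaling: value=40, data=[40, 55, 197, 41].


min=40, max=197
(40-40)/(197-40) = 0/157 = 0.0

0.0


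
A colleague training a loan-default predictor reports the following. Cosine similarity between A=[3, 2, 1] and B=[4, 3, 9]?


A·B = 3·4 + 2·3 + 1·9 = 27
‖A‖ = √14 = 3.7417, ‖B‖ = √106 = 10.2956
cos = 27/(√14·√106) = 27/√1484 = 0.7009

0.7009


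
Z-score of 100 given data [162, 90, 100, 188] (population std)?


μ = 135, σ = 41.1947
z = (100 - 135)/41.1947 = -0.8496

-0.8496


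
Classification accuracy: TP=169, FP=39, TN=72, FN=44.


Accuracy = (TP+TN)/(TP+TN+FP+FN)
= (169+72)/(324)
= 241/324 = 74.38%

74.38%


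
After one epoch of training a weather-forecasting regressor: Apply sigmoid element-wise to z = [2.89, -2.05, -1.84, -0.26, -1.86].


σ(2.89) = 1/(1+e^-2.89) = 0.9473
σ(-2.05) = 1/(1+e^2.05) = 0.1141
σ(-1.84) = 1/(1+e^1.84) = 0.1371
σ(-0.26) = 1/(1+e^0.26) = 0.4354
σ(-1.86) = 1/(1+e^1.86) = 0.1347
result = [0.9473, 0.1141, 0.1371, 0.4354, 0.1347]

[0.9473, 0.1141, 0.1371, 0.4354, 0.1347]


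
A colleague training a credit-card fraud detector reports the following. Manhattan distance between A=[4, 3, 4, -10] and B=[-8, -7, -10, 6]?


d = |4+ 8| + |3+ 7| + |4+ 10| + |-10-6|
  = 12 + 10 + 14 + 16
  = 52

52


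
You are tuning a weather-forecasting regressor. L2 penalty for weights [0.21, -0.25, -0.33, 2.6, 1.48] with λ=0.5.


‖w‖₂² = (0.21)² + (-0.25)² + (-0.33)² + (2.6)² + (1.48)²
     = 0.0441 + 0.0625 + 0.1089 + 6.76 + 2.1904
     = 9.1659
λ·‖w‖₂² = 0.5·9.1659 = 4.58295

4.58295


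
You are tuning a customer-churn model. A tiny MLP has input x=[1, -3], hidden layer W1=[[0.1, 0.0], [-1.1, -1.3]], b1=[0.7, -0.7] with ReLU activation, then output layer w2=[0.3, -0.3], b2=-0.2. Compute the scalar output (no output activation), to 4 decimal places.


z1[0] = (0.1)·(1) + (0.0)·(-3) + 0.7 = 0.8
z1[1] = (-1.1)·(1) + (-1.3)·(-3) - 0.7 = 2.1
h = ReLU(z1) = [0.8, 2.1]
output = (0.3)·(0.8) + (-0.3)·(2.1) - 0.2 = -0.59

-0.59


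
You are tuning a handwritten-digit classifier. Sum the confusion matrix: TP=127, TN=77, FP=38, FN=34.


Total = TP + TN + FP + FN
= 127 + 77 + 38 + 34
= 276
(Predicted positive: 165, predicted negative: 111)

276


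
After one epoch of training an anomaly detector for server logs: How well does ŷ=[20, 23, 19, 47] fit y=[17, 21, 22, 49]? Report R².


ȳ = 27.25
SS_res = Σ(y-ŷ)² = 26
SS_tot = Σ(y-ȳ)² = 644.75
R² = 1 - SS_res/SS_tot = 1 - 0.0403 = 0.9597

0.9597


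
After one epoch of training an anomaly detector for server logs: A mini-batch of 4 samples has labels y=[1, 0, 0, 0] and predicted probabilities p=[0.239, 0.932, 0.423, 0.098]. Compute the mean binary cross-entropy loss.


L[0] = -ln(0.239) = 1.4313
L[1] = -ln(1-0.932) = -ln(0.068) = 2.6882
L[2] = -ln(1-0.423) = -ln(0.577) = 0.5499
L[3] = -ln(1-0.098) = -ln(0.902) = 0.1031
mean = (1.4313 + 2.6882 + 0.5499 + 0.1031)/4 = 1.1931

1.1931


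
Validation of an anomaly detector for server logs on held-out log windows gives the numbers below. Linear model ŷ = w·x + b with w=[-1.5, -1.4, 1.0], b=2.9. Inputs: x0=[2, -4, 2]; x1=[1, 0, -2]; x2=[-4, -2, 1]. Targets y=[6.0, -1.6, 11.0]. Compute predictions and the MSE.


ŷ0 = (-1.5)·(2) + (-1.4)·(-4) + (1.0)·(2) + 2.9 = 7.5
ŷ1 = (-1.5)·(1) + (-1.4)·(0) + (1.0)·(-2) + 2.9 = -0.6
ŷ2 = (-1.5)·(-4) + (-1.4)·(-2) + (1.0)·(1) + 2.9 = 12.7
errors² = [2.25, 1.0, 2.89]
MSE = 6.1400/3 = 2.0467

2.0467


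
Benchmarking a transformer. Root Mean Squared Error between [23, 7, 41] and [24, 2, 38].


MSE = 35/3 = 11.6667
RMSE = √(35/3) = 3.4157

3.4157


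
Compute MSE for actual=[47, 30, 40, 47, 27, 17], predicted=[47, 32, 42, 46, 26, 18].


Squared errors: (47-47)²=0, (30-32)²=4, (40-42)²=4, (47-46)²=1, (27-26)²=1, (17-18)²=1
Sum = 11
MSE = 11/6 = 11/6

11/6


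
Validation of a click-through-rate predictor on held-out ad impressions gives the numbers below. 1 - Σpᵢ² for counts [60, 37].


Probabilities: [60/97, 37/97] ≈ [0.6186, 0.3814]
Σpᵢ² = (3600 + 1369)/97² = 4969/9409
Gini = 1 - Σpᵢ² = 1 - 4969/9409 = 0.4719

0.4719


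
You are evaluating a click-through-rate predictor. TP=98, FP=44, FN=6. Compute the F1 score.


Precision = 98/142 = 0.6901
Recall = 98/104 = 0.9423
F1 = 2·P·R/(P+R) = 2·TP/(2·TP+FP+FN) = 196/(196+44+6) = 196/246 = 0.7967

0.7967


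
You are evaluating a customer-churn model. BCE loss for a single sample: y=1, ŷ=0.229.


BCE = -[y·ln(p) + (1-y)·ln(1-p)]
= -1·ln(0.229) - 0
= -ln(0.229) = 1.474

1.474


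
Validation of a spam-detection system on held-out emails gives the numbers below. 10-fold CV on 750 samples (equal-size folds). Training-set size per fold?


Fold size = 750/10 = 75
Training per fold = 750 - 75 = 675

675


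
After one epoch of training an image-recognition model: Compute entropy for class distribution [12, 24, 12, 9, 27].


Probabilities: [12/84, 24/84, 12/84, 9/84, 27/84] ≈ [0.1429, 0.2857, 0.1429, 0.1071, 0.3214]
H = -((12/84)·log₂(12/84) + (24/84)·log₂(24/84) + (12/84)·log₂(12/84) + (9/84)·log₂(9/84) + (27/84)·log₂(27/84))
  = 2.1901 bits

2.1901 bits


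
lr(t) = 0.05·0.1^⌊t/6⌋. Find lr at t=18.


n_drops = ⌊18/6⌋ = 3
lr = 0.05·0.1^3 = 0.05·0.001 = 0.00005

0.00005


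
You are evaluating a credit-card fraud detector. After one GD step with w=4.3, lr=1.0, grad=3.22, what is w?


w_new = w - α·∇
= 4.3 - 1.0·3.22
= 4.3 - 3.22
= 1.08

1.08


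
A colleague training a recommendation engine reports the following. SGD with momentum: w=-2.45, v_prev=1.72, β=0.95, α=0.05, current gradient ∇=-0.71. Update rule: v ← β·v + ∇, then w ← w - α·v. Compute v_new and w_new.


v_new = 0.95·1.72 - 0.71 = 1.634 - 0.71 = 0.924
w_new = -2.45 - 0.05·0.924 = -2.45 - 0.0462 = -2.4962

v_new=0.924, w_new=-2.4962


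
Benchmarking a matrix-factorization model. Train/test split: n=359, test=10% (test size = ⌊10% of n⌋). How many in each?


Test = ⌊359·10/100⌋ = 35
Train = 359 - 35 = 324

Train: 324, Test: 35


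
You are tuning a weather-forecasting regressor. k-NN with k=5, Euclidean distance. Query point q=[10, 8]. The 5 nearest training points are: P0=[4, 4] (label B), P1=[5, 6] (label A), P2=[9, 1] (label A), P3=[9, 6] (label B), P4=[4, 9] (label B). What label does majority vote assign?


d(q,P0) = 7.2111  (label B)
d(q,P1) = 5.3852  (label A)
d(q,P2) = 7.0711  (label A)
d(q,P3) = 2.2361  (label B)
d(q,P4) = 6.0828  (label B)
Votes: A=2, B=3
Majority → B

B


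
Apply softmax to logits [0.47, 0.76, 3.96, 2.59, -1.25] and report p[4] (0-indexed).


Exponentials: e^0.47=1.6, e^0.76=2.1383, e^3.96=52.4573, e^2.59=13.3298, e^-1.25=0.2865
Sum = 69.8119
Softmax = [0.0229, 0.0306, 0.7514, 0.1909, 0.0041]
p[4] = 0.2865/69.8119 = 0.0041

0.0041


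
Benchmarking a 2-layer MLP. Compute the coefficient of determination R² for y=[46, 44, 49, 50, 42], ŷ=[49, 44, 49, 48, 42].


ȳ = 46.2
SS_res = Σ(y-ŷ)² = 13
SS_tot = Σ(y-ȳ)² = 44.8
R² = 1 - SS_res/SS_tot = 1 - 0.2902 = 0.7098

0.7098


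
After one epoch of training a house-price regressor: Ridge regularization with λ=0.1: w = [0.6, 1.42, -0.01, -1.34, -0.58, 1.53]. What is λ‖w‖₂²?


‖w‖₂² = (0.6)² + (1.42)² + (-0.01)² + (-1.34)² + (-0.58)² + (1.53)²
     = 0.36 + 2.0164 + 0.0001 + 1.7956 + 0.3364 + 2.3409
     = 6.8494
λ·‖w‖₂² = 0.1·6.8494 = 0.68494

0.68494


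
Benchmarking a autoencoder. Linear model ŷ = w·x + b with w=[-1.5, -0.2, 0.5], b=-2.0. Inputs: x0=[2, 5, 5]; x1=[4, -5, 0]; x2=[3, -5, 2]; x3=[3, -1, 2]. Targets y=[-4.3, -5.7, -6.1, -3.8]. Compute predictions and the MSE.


ŷ0 = (-1.5)·(2) + (-0.2)·(5) + (0.5)·(5) - 2.0 = -3.5
ŷ1 = (-1.5)·(4) + (-0.2)·(-5) + (0.5)·(0) - 2.0 = -7.0
ŷ2 = (-1.5)·(3) + (-0.2)·(-5) + (0.5)·(2) - 2.0 = -4.5
ŷ3 = (-1.5)·(3) + (-0.2)·(-1) + (0.5)·(2) - 2.0 = -5.3
errors² = [0.64, 1.69, 2.56, 2.25]
MSE = 7.1400/4 = 1.785

1.785


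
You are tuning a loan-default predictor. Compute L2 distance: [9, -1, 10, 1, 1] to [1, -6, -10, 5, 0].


d = √((9-1)² + (-1+ 6)² + (10+ 10)² + (1-5)² + (1-0)²)
  = √(64 + 25 + 400 + 16 + 1)
  = √506 = 22.4944

22.4944


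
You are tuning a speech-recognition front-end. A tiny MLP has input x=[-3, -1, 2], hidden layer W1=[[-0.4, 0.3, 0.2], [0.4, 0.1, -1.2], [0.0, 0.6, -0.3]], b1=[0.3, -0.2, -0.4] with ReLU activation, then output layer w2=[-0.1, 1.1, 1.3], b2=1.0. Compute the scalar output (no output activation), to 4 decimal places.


z1[0] = (-0.4)·(-3) + (0.3)·(-1) + (0.2)·(2) + 0.3 = 1.6
z1[1] = (0.4)·(-3) + (0.1)·(-1) + (-1.2)·(2) - 0.2 = -3.9
z1[2] = (0.0)·(-3) + (0.6)·(-1) + (-0.3)·(2) - 0.4 = -1.6
h = ReLU(z1) = [1.6, 0.0, 0.0]
output = (-0.1)·(1.6) + (1.1)·(0.0) + (1.3)·(0.0) + 1.0 = 0.84

0.84


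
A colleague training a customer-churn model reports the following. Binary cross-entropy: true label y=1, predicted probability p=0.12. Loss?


BCE = -[y·ln(p) + (1-y)·ln(1-p)]
= -1·ln(0.12) - 0
= -ln(0.12) = 2.1203

2.1203


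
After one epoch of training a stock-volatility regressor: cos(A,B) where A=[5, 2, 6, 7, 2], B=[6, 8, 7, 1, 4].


A·B = 5·6 + 2·8 + 6·7 + 7·1 + 2·4 = 103
‖A‖ = √118 = 10.8628, ‖B‖ = √166 = 12.8841
cos = 103/(√118·√166) = 103/√19588 = 0.7359

0.7359


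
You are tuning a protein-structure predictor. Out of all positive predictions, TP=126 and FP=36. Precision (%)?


Precision = TP/(TP+FP)
= 126/(126+36)
= 126/162 = 77.78%

77.78%


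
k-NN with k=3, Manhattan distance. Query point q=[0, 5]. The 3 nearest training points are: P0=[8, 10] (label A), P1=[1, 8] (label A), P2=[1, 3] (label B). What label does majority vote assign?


d(q,P0) = 13  (label A)
d(q,P1) = 4  (label A)
d(q,P2) = 3  (label B)
Votes: A=2, B=1
Majority → A

A


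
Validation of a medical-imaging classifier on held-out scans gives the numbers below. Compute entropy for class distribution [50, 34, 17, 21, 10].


Probabilities: [50/132, 34/132, 17/132, 21/132, 10/132] ≈ [0.3788, 0.2576, 0.1288, 0.1591, 0.0758]
H = -((50/132)·log₂(50/132) + (34/132)·log₂(34/132) + (17/132)·log₂(17/132) + (21/132)·log₂(21/132) + (10/132)·log₂(10/132))
  = 2.1193 bits

2.1193 bits


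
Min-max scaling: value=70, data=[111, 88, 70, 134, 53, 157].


min=53, max=157
(70-53)/(157-53) = 17/104 = 0.1635

0.1635


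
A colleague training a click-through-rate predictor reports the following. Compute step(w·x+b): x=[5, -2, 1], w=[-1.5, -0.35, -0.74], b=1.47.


z = (5)·(-1.5) + (-2)·(-0.35) + (1)·(-0.74) + 1.47
  = -6.07
step(z) = 0 (z<0)

0


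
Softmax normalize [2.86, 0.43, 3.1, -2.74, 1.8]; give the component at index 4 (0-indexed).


Exponentials: e^2.86=17.4615, e^0.43=1.5373, e^3.1=22.198, e^-2.74=0.0646, e^1.8=6.0496
Sum = 47.311
Softmax = [0.3691, 0.0325, 0.4692, 0.0014, 0.1279]
p[4] = 6.0496/47.311 = 0.1279

0.1279


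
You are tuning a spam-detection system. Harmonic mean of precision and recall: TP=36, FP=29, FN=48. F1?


Precision = 36/65 = 0.5538
Recall = 36/84 = 0.4286
F1 = 2·P·R/(P+R) = 2·TP/(2·TP+FP+FN) = 72/(72+29+48) = 72/149 = 0.4832

0.4832


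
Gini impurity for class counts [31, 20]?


Probabilities: [31/51, 20/51] ≈ [0.6078, 0.3922]
Σpᵢ² = (961 + 400)/51² = 1361/2601
Gini = 1 - Σpᵢ² = 1 - 1361/2601 = 0.4767

0.4767


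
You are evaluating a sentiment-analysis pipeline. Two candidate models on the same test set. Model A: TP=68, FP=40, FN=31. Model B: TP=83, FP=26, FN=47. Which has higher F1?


Model A: P=68/108=0.6296, R=68/99=0.6869, F1=2PR/(P+R)=2TP/(2TP+FP+FN)=136/207=0.657
Model B: P=83/109=0.7615, R=83/130=0.6385, F1=2PR/(P+R)=2TP/(2TP+FP+FN)=166/239=0.6946
0.657 < 0.6946 → Model B

Model B


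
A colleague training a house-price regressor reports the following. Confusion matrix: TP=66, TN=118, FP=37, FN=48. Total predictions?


Total = TP + TN + FP + FN
= 66 + 118 + 37 + 48
= 269
(Predicted positive: 103, predicted negative: 166)

269


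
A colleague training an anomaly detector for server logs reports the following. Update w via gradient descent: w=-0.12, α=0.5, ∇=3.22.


w_new = w - α·∇
= -0.12 - 0.5·3.22
= -0.12 - 1.61
= -1.73

-1.73


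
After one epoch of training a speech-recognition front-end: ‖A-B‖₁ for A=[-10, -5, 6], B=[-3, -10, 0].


d = |-10+ 3| + |-5+ 10| + |6-0|
  = 7 + 5 + 6
  = 18

18


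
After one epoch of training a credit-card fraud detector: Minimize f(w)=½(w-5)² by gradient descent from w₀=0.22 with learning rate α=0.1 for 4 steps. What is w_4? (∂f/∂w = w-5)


step 1: grad = 0.22-5 = -4.78; w = 0.22 - 0.1·(-4.78) = 0.698
step 2: grad = 0.698-5 = -4.302; w = 0.698 - 0.1·(-4.302) = 1.1282
step 3: grad = 1.1282-5 = -3.8718; w = 1.1282 - 0.1·(-3.8718) = 1.51538
step 4: grad = 1.51538-5 = -3.48462; w = 1.51538 - 0.1·(-3.48462) = 1.863842

1.863842


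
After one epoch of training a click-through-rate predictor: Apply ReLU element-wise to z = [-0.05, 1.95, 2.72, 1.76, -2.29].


ReLU(-0.05) = max(0, -0.05) = 0.0
ReLU(1.95) = max(0, 1.95) = 1.95
ReLU(2.72) = max(0, 2.72) = 2.72
ReLU(1.76) = max(0, 1.76) = 1.76
ReLU(-2.29) = max(0, -2.29) = 0.0
result = [0.0, 1.95, 2.72, 1.76, 0.0]

[0.0, 1.95, 2.72, 1.76, 0.0]


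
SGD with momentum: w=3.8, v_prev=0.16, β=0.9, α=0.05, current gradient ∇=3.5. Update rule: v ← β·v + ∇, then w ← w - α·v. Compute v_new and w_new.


v_new = 0.9·0.16 + 3.5 = 0.144 + 3.5 = 3.644
w_new = 3.8 - 0.05·3.644 = 3.8 - 0.1822 = 3.6178

v_new=3.644, w_new=3.6178


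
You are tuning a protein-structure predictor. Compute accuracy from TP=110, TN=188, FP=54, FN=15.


Accuracy = (TP+TN)/(TP+TN+FP+FN)
= (110+188)/(367)
= 298/367 = 81.2%

81.2%


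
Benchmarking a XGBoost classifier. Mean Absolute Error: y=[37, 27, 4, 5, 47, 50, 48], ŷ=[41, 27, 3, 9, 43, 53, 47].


Absolute errors: |37-41|=4, |27-27|=0, |4-3|=1, |5-9|=4, |47-43|=4, |50-53|=3, |48-47|=1
Sum = 17
MAE = 17/7 = 17/7

17/7


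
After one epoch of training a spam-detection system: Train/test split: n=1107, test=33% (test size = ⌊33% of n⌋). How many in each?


Test = ⌊1107·33/100⌋ = 365
Train = 1107 - 365 = 742

Train: 742, Test: 365


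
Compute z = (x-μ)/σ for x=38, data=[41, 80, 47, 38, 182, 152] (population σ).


μ = 90, σ = 56.8067
z = (38 - 90)/56.8067 = -0.9154

-0.9154


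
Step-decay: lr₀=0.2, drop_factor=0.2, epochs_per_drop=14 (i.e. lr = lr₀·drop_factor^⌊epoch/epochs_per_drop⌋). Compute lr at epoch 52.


n_drops = ⌊52/14⌋ = 3
lr = 0.2·0.2^3 = 0.2·0.008 = 0.0016

0.0016


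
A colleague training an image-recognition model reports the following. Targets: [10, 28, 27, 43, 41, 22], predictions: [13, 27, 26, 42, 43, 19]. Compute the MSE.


Squared errors: (10-13)²=9, (28-27)²=1, (27-26)²=1, (43-42)²=1, (41-43)²=4, (22-19)²=9
Sum = 25
MSE = 25/6 = 25/6

25/6


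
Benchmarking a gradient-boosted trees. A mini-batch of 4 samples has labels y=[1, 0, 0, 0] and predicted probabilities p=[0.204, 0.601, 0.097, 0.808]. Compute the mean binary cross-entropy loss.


L[0] = -ln(0.204) = 1.5896
L[1] = -ln(1-0.601) = -ln(0.399) = 0.9188
L[2] = -ln(1-0.097) = -ln(0.903) = 0.102
L[3] = -ln(1-0.808) = -ln(0.192) = 1.6503
mean = (1.5896 + 0.9188 + 0.102 + 1.6503)/4 = 1.0652

1.0652


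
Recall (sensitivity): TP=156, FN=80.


Recall = TP/(TP+FN)
= 156/(156+80)
= 156/236 = 66.1%

66.1%


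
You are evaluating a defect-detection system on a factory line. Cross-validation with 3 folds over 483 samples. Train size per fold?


Fold size = 483/3 = 161
Training per fold = 483 - 161 = 322

322


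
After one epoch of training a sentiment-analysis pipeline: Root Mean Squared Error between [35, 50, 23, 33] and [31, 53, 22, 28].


MSE = 51/4 = 12.75
RMSE = √(51/4) = 3.5707

3.5707


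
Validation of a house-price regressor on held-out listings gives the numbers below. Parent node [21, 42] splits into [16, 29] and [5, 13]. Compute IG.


Parent = [21, 42], H_parent = 0.9183
H_left = 0.9389 (n=45), H_right = 0.8524 (n=18)
H_children = (45/63)·0.9389 + (18/63)·0.8524 = 0.9142
IG = 0.9183 - 0.9142 = 0.0041

0.0041


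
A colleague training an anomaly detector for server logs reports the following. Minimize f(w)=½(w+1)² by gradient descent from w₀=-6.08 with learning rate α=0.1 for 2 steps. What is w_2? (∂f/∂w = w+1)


step 1: grad = -6.08+1 = -5.08; w = -6.08 - 0.1·(-5.08) = -5.572
step 2: grad = -5.572+1 = -4.572; w = -5.572 - 0.1·(-4.572) = -5.1148

-5.1148


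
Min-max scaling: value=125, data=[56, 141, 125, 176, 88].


min=56, max=176
(125-56)/(176-56) = 69/120 = 0.575

0.575


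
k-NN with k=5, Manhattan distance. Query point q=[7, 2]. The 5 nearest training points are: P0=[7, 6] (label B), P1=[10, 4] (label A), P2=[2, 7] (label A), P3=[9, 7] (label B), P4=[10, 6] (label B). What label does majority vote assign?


d(q,P0) = 4  (label B)
d(q,P1) = 5  (label A)
d(q,P2) = 10  (label A)
d(q,P3) = 7  (label B)
d(q,P4) = 7  (label B)
Votes: A=2, B=3
Majority → B

B


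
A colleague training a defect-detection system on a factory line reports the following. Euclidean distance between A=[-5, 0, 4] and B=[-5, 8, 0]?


d = √((-5+ 5)² + (0-8)² + (4-0)²)
  = √(0 + 64 + 16)
  = √80 = 8.9443

8.9443


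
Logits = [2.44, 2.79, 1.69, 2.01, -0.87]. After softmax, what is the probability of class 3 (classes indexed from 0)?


Exponentials: e^2.44=11.473, e^2.79=16.281, e^1.69=5.4195, e^2.01=7.4633, e^-0.87=0.419
Sum = 41.0558
Softmax = [0.2794, 0.3966, 0.132, 0.1818, 0.0102]
p[3] = 7.4633/41.0558 = 0.1818

0.1818


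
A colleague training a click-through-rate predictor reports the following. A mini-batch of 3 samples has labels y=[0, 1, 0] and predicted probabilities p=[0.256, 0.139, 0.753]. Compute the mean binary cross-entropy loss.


L[0] = -ln(1-0.256) = -ln(0.744) = 0.2957
L[1] = -ln(0.139) = 1.9733
L[2] = -ln(1-0.753) = -ln(0.247) = 1.3984
mean = (0.2957 + 1.9733 + 1.3984)/3 = 1.2225

1.2225


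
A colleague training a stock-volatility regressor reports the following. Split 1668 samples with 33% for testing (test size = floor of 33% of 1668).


Test = ⌊1668·33/100⌋ = 550
Train = 1668 - 550 = 1118

Train: 1118, Test: 550


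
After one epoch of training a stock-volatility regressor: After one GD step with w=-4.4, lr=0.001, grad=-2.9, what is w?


w_new = w - α·∇
= -4.4 - 0.001·-2.9
= -4.4 + 0.0029
= -4.3971

-4.3971


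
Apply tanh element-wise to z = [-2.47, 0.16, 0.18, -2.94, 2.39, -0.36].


tanh(-2.47) = -0.9858
tanh(0.16) = 0.1586
tanh(0.18) = 0.1781
tanh(-2.94) = -0.9944
tanh(2.39) = 0.9833
tanh(-0.36) = -0.3452
result = [-0.9858, 0.1586, 0.1781, -0.9944, 0.9833, -0.3452]

[-0.9858, 0.1586, 0.1781, -0.9944, 0.9833, -0.3452]


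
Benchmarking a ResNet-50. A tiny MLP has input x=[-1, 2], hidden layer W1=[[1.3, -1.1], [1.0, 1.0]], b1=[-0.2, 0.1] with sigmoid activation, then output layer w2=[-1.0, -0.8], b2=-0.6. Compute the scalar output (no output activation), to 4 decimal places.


z1[0] = (1.3)·(-1) + (-1.1)·(2) - 0.2 = -3.7
z1[1] = (1.0)·(-1) + (1.0)·(2) + 0.1 = 1.1
h = sigmoid(z1) = [0.0241, 0.7503]
output = (-1.0)·(0.0241) + (-0.8)·(0.7503) - 0.6 = -1.2243

-1.2243


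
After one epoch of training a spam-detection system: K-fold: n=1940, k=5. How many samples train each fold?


Fold size = 1940/5 = 388
Training per fold = 1940 - 388 = 1552

1552


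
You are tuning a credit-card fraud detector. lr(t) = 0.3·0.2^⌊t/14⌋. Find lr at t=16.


n_drops = ⌊16/14⌋ = 1
lr = 0.3·0.2^1 = 0.3·0.2 = 0.06

0.06


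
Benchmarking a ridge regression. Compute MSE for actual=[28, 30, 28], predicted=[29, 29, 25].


Squared errors: (28-29)²=1, (30-29)²=1, (28-25)²=9
Sum = 11
MSE = 11/3 = 11/3

11/3


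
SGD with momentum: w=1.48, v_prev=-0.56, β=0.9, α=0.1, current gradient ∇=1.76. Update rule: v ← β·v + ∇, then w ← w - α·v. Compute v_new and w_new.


v_new = 0.9·-0.56 + 1.76 = -0.504 + 1.76 = 1.256
w_new = 1.48 - 0.1·1.256 = 1.48 - 0.1256 = 1.3544

v_new=1.256, w_new=1.3544


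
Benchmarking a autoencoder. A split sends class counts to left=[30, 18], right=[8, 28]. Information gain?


Parent = [38, 46], H_parent = 0.9934
H_left = 0.9544 (n=48), H_right = 0.7642 (n=36)
H_children = (48/84)·0.9544 + (36/84)·0.7642 = 0.8729
IG = 0.9934 - 0.8729 = 0.1205

0.1205


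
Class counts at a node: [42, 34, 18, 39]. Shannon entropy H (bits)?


Probabilities: [42/133, 34/133, 18/133, 39/133] ≈ [0.3158, 0.2556, 0.1353, 0.2932]
H = -((42/133)·log₂(42/133) + (34/133)·log₂(34/133) + (18/133)·log₂(18/133) + (39/133)·log₂(39/133))
  = 1.9377 bits

1.9377 bits


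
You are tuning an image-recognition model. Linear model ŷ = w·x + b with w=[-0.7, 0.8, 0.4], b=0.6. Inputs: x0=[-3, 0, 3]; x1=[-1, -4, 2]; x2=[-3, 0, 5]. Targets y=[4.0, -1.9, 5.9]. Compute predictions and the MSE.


ŷ0 = (-0.7)·(-3) + (0.8)·(0) + (0.4)·(3) + 0.6 = 3.9
ŷ1 = (-0.7)·(-1) + (0.8)·(-4) + (0.4)·(2) + 0.6 = -1.1
ŷ2 = (-0.7)·(-3) + (0.8)·(0) + (0.4)·(5) + 0.6 = 4.7
errors² = [0.01, 0.64, 1.44]
MSE = 2.0900/3 = 0.6967

0.6967


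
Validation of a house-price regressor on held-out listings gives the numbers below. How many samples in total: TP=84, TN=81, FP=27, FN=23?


Total = TP + TN + FP + FN
= 84 + 81 + 27 + 23
= 215
(Predicted positive: 111, predicted negative: 104)

215


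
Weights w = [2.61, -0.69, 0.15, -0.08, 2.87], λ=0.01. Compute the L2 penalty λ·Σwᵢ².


‖w‖₂² = (2.61)² + (-0.69)² + (0.15)² + (-0.08)² + (2.87)²
     = 6.8121 + 0.4761 + 0.0225 + 0.0064 + 8.2369
     = 15.554
λ·‖w‖₂² = 0.01·15.554 = 0.15554

0.15554


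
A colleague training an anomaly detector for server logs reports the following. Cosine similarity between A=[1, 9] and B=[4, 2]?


A·B = 1·4 + 9·2 = 22
‖A‖ = √82 = 9.0554, ‖B‖ = √20 = 4.4721
cos = 22/(√82·√20) = 22/√1640 = 0.5433

0.5433


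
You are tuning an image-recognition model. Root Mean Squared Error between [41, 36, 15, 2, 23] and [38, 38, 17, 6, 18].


MSE = 58/5 = 11.6
RMSE = √(58/5) = 3.4059

3.4059


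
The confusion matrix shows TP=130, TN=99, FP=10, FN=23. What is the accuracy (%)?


Accuracy = (TP+TN)/(TP+TN+FP+FN)
= (130+99)/(262)
= 229/262 = 87.4%

87.4%


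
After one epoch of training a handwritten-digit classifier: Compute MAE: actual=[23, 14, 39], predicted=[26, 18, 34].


Absolute errors: |23-26|=3, |14-18|=4, |39-34|=5
Sum = 12
MAE = 12/3 = 4

4


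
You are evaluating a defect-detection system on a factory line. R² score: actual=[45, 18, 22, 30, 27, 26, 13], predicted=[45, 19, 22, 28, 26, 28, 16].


ȳ = 25.8571
SS_res = Σ(y-ŷ)² = 19
SS_tot = Σ(y-ȳ)² = 626.86
R² = 1 - SS_res/SS_tot = 1 - 0.0303 = 0.9697

0.9697


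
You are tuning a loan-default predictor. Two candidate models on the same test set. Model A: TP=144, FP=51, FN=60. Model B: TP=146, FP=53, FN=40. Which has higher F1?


Model A: P=144/195=0.7385, R=144/204=0.7059, F1=2PR/(P+R)=2TP/(2TP+FP+FN)=288/399=0.7218
Model B: P=146/199=0.7337, R=146/186=0.7849, F1=2PR/(P+R)=2TP/(2TP+FP+FN)=292/385=0.7584
0.7218 < 0.7584 → Model B

Model B


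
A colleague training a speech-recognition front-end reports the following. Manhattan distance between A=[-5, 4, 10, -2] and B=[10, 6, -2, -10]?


d = |-5-10| + |4-6| + |10+ 2| + |-2+ 10|
  = 15 + 2 + 12 + 8
  = 37

37


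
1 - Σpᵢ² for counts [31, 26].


Probabilities: [31/57, 26/57] ≈ [0.5439, 0.4561]
Σpᵢ² = (961 + 676)/57² = 1637/3249
Gini = 1 - Σpᵢ² = 1 - 1637/3249 = 0.4962

0.4962


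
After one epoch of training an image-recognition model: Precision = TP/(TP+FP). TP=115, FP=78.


Precision = TP/(TP+FP)
= 115/(115+78)
= 115/193 = 59.59%

59.59%


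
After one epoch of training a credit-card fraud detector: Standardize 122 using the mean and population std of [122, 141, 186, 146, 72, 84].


μ = 125.1667, σ = 38.5505
z = (122 - 125.1667)/38.5505 = -0.0821

-0.0821


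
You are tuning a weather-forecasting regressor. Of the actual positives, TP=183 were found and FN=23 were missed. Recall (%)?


Recall = TP/(TP+FN)
= 183/(183+23)
= 183/206 = 88.83%

88.83%


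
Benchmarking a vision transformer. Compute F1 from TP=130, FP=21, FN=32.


Precision = 130/151 = 0.8609
Recall = 130/162 = 0.8025
F1 = 2·P·R/(P+R) = 2·TP/(2·TP+FP+FN) = 260/(260+21+32) = 260/313 = 0.8307

0.8307


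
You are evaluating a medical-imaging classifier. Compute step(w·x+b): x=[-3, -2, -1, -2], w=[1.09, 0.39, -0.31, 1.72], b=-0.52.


z = (-3)·(1.09) + (-2)·(0.39) + (-1)·(-0.31) + (-2)·(1.72) - 0.52
  = -7.7
step(z) = 0 (z<0)

0


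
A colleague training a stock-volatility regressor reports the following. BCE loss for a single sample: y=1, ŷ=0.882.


BCE = -[y·ln(p) + (1-y)·ln(1-p)]
= -1·ln(0.882) - 0
= -ln(0.882) = 0.1256

0.1256


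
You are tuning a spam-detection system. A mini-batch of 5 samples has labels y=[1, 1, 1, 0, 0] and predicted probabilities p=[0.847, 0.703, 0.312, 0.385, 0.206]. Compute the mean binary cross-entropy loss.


L[0] = -ln(0.847) = 0.1661
L[1] = -ln(0.703) = 0.3524
L[2] = -ln(0.312) = 1.1648
L[3] = -ln(1-0.385) = -ln(0.615) = 0.4861
L[4] = -ln(1-0.206) = -ln(0.794) = 0.2307
mean = (0.1661 + 0.3524 + 1.1648 + 0.4861 + 0.2307)/5 = 0.48

0.48


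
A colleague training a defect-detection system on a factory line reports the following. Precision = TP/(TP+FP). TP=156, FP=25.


Precision = TP/(TP+FP)
= 156/(156+25)
= 156/181 = 86.19%

86.19%


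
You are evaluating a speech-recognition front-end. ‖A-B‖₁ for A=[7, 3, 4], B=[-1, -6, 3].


d = |7+ 1| + |3+ 6| + |4-3|
  = 8 + 9 + 1
  = 18

18


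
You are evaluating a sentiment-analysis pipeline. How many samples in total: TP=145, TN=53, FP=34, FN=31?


Total = TP + TN + FP + FN
= 145 + 53 + 34 + 31
= 263
(Predicted positive: 179, predicted negative: 84)

263


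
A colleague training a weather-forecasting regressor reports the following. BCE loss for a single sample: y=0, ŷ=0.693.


BCE = -[y·ln(p) + (1-y)·ln(1-p)]
= -0 - 1·ln(1-0.693)
= -ln(0.307) = 1.1809

1.1809


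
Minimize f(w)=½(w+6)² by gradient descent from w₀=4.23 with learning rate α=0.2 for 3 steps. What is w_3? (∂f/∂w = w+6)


step 1: grad = 4.23+6 = 10.23; w = 4.23 - 0.2·(10.23) = 2.184
step 2: grad = 2.184+6 = 8.184; w = 2.184 - 0.2·(8.184) = 0.5472
step 3: grad = 0.5472+6 = 6.5472; w = 0.5472 - 0.2·(6.5472) = -0.76224

-0.76224


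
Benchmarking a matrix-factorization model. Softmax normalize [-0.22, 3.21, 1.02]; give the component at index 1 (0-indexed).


Exponentials: e^-0.22=0.8025, e^3.21=24.7791, e^1.02=2.7732
Sum = 28.3548
Softmax = [0.0283, 0.8739, 0.0978]
p[1] = 24.7791/28.3548 = 0.8739

0.8739


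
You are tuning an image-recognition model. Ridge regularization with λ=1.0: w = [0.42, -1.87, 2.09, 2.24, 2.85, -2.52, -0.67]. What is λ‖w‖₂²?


‖w‖₂² = (0.42)² + (-1.87)² + (2.09)² + (2.24)² + (2.85)² + (-2.52)² + (-0.67)²
     = 0.1764 + 3.4969 + 4.3681 + 5.0176 + 8.1225 + 6.3504 + 0.4489
     = 27.9808
λ·‖w‖₂² = 1.0·27.9808 = 27.9808

27.9808


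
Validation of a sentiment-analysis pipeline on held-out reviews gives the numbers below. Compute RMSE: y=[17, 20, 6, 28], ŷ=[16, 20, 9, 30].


MSE = 14/4 = 3.5
RMSE = √(14/4) = 1.8708

1.8708


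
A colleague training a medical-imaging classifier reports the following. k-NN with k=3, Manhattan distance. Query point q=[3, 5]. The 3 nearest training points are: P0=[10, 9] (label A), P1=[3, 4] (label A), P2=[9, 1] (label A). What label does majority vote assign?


d(q,P0) = 11  (label A)
d(q,P1) = 1  (label A)
d(q,P2) = 10  (label A)
Votes: A=3, B=0
Majority → A

A


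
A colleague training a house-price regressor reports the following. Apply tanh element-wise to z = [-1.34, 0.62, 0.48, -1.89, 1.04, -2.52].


tanh(-1.34) = -0.8717
tanh(0.62) = 0.5511
tanh(0.48) = 0.4462
tanh(-1.89) = -0.9554
tanh(1.04) = 0.7779
tanh(-2.52) = -0.9871
result = [-0.8717, 0.5511, 0.4462, -0.9554, 0.7779, -0.9871]

[-0.8717, 0.5511, 0.4462, -0.9554, 0.7779, -0.9871]


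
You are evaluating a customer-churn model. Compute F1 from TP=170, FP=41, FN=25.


Precision = 170/211 = 0.8057
Recall = 170/195 = 0.8718
F1 = 2·P·R/(P+R) = 2·TP/(2·TP+FP+FN) = 340/(340+41+25) = 340/406 = 0.8374

0.8374


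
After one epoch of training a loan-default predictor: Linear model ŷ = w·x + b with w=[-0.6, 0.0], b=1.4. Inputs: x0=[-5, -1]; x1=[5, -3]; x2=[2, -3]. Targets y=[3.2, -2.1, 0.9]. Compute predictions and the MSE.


ŷ0 = (-0.6)·(-5) + (0.0)·(-1) + 1.4 = 4.4
ŷ1 = (-0.6)·(5) + (0.0)·(-3) + 1.4 = -1.6
ŷ2 = (-0.6)·(2) + (0.0)·(-3) + 1.4 = 0.2
errors² = [1.44, 0.25, 0.49]
MSE = 2.1800/3 = 0.7267

0.7267


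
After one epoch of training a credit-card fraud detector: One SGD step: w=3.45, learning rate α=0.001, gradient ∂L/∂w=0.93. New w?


w_new = w - α·∇
= 3.45 - 0.001·0.93
= 3.45 - 0.00093
= 3.44907

3.44907


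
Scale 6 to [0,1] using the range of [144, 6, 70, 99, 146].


min=6, max=146
(6-6)/(146-6) = 0/140 = 0.0

0.0


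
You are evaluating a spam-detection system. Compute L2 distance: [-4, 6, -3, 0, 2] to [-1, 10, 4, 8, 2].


d = √((-4+ 1)² + (6-10)² + (-3-4)² + (0-8)² + (2-2)²)
  = √(9 + 16 + 49 + 64 + 0)
  = √138 = 11.7473

11.7473


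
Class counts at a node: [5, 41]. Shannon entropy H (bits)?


Probabilities: [5/46, 41/46] ≈ [0.1087, 0.8913]
H = -((5/46)·log₂(5/46) + (41/46)·log₂(41/46))
  = 0.496 bits

0.496 bits


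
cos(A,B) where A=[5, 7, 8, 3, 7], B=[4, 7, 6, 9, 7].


A·B = 5·4 + 7·7 + 8·6 + 3·9 + 7·7 = 193
‖A‖ = √196 = 14, ‖B‖ = √231 = 15.1987
cos = 193/(√196·√231) = 193/√45276 = 0.907

0.907


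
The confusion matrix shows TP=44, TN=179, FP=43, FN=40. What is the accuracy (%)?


Accuracy = (TP+TN)/(TP+TN+FP+FN)
= (44+179)/(306)
= 223/306 = 72.88%

72.88%


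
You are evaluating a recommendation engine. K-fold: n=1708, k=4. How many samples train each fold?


Fold size = 1708/4 = 427
Training per fold = 1708 - 427 = 1281

1281


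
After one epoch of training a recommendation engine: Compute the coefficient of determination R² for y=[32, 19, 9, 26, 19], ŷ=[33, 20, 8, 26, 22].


ȳ = 21
SS_res = Σ(y-ŷ)² = 12
SS_tot = Σ(y-ȳ)² = 298
R² = 1 - SS_res/SS_tot = 1 - 0.0403 = 0.9597

0.9597


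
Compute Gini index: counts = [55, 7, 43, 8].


Probabilities: [55/113, 7/113, 43/113, 8/113] ≈ [0.4867, 0.0619, 0.3805, 0.0708]
Σpᵢ² = (3025 + 49 + 1849 + 64)/113² = 4987/12769
Gini = 1 - Σpᵢ² = 1 - 4987/12769 = 0.6094

0.6094


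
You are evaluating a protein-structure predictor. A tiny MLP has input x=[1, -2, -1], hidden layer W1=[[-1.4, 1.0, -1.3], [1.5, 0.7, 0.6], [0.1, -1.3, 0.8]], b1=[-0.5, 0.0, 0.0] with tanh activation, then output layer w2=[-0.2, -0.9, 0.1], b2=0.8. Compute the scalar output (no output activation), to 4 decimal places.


z1[0] = (-1.4)·(1) + (1.0)·(-2) + (-1.3)·(-1) - 0.5 = -2.6
z1[1] = (1.5)·(1) + (0.7)·(-2) + (0.6)·(-1) + 0.0 = -0.5
z1[2] = (0.1)·(1) + (-1.3)·(-2) + (0.8)·(-1) + 0.0 = 1.9
h = tanh(z1) = [-0.989, -0.4621, 0.9562]
output = (-0.2)·(-0.989) + (-0.9)·(-0.4621) + (0.1)·(0.9562) + 0.8 = 1.5093

1.5093


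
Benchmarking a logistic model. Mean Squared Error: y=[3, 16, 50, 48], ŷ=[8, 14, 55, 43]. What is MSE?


Squared errors: (3-8)²=25, (16-14)²=4, (50-55)²=25, (48-43)²=25
Sum = 79
MSE = 79/4 = 79/4

79/4


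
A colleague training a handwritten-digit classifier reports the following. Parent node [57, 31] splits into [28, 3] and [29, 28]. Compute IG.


Parent = [57, 31], H_parent = 0.9361
H_left = 0.4587 (n=31), H_right = 0.9998 (n=57)
H_children = (31/88)·0.4587 + (57/88)·0.9998 = 0.8092
IG = 0.9361 - 0.8092 = 0.1269

0.1269


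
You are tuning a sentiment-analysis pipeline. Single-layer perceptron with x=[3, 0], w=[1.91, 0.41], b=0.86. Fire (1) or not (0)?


z = (3)·(1.91) + (0)·(0.41) + 0.86
  = 6.59
step(z) = 1 (z≥0)

1


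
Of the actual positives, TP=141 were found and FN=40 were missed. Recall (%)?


Recall = TP/(TP+FN)
= 141/(141+40)
= 141/181 = 77.9%

77.9%


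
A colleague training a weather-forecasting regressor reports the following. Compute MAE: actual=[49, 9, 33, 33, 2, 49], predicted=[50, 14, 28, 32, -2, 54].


Absolute errors: |49-50|=1, |9-14|=5, |33-28|=5, |33-32|=1, |2+ 2|=4, |49-54|=5
Sum = 21
MAE = 21/6 = 7/2

7/2


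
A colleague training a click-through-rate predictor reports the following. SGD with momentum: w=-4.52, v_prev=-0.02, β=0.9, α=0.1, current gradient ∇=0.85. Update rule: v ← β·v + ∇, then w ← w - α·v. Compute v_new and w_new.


v_new = 0.9·-0.02 + 0.85 = -0.018 + 0.85 = 0.832
w_new = -4.52 - 0.1·0.832 = -4.52 - 0.0832 = -4.6032

v_new=0.832, w_new=-4.6032


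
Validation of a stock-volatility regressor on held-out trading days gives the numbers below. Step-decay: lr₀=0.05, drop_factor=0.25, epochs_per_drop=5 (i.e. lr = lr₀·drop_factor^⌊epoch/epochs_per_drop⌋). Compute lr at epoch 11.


n_drops = ⌊11/5⌋ = 2
lr = 0.05·0.25^2 = 0.05·0.0625 = 0.003125

0.003125


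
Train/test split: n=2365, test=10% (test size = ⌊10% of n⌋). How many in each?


Test = ⌊2365·10/100⌋ = 236
Train = 2365 - 236 = 2129

Train: 2129, Test: 236


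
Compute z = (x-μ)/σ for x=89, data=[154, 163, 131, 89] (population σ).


μ = 134.25, σ = 28.6127
z = (89 - 134.25)/28.6127 = -1.5815

-1.5815


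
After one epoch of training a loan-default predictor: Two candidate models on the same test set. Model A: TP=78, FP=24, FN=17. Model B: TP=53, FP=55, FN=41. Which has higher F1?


Model A: P=78/102=0.7647, R=78/95=0.8211, F1=2PR/(P+R)=2TP/(2TP+FP+FN)=156/197=0.7919
Model B: P=53/108=0.4907, R=53/94=0.5638, F1=2PR/(P+R)=2TP/(2TP+FP+FN)=106/202=0.5248
0.7919 > 0.5248 → Model A

Model A


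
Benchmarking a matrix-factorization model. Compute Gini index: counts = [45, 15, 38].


Probabilities: [45/98, 15/98, 38/98] ≈ [0.4592, 0.1531, 0.3878]
Σpᵢ² = (2025 + 225 + 1444)/98² = 3694/9604
Gini = 1 - Σpᵢ² = 1 - 3694/9604 = 0.6154

0.6154


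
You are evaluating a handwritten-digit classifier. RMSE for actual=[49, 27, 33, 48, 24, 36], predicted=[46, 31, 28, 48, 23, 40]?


MSE = 67/6 = 11.1667
RMSE = √(67/6) = 3.3417

3.3417


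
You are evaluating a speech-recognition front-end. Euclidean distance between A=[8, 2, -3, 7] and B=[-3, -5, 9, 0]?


d = √((8+ 3)² + (2+ 5)² + (-3-9)² + (7-0)²)
  = √(121 + 49 + 144 + 49)
  = √363 = 19.0526

19.0526


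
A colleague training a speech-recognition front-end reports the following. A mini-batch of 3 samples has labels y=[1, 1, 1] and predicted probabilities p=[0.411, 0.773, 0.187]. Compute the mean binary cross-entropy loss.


L[0] = -ln(0.411) = 0.8892
L[1] = -ln(0.773) = 0.2575
L[2] = -ln(0.187) = 1.6766
mean = (0.8892 + 0.2575 + 1.6766)/3 = 0.9411

0.9411


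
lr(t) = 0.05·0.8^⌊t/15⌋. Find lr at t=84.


n_drops = ⌊84/15⌋ = 5
lr = 0.05·0.8^5 = 0.05·0.32768 = 0.016384

0.016384


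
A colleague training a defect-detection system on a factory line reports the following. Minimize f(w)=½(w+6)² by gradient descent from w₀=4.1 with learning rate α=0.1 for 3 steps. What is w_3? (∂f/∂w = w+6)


step 1: grad = 4.1+6 = 10.1; w = 4.1 - 0.1·(10.1) = 3.09
step 2: grad = 3.09+6 = 9.09; w = 3.09 - 0.1·(9.09) = 2.181
step 3: grad = 2.181+6 = 8.181; w = 2.181 - 0.1·(8.181) = 1.3629

1.3629


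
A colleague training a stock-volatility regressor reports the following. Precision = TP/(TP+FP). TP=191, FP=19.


Precision = TP/(TP+FP)
= 191/(191+19)
= 191/210 = 90.95%

90.95%


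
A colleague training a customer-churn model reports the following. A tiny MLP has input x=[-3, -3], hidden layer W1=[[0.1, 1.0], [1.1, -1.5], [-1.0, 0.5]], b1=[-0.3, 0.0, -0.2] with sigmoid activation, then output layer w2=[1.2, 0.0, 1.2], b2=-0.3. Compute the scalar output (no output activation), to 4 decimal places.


z1[0] = (0.1)·(-3) + (1.0)·(-3) - 0.3 = -3.6
z1[1] = (1.1)·(-3) + (-1.5)·(-3) + 0.0 = 1.2
z1[2] = (-1.0)·(-3) + (0.5)·(-3) - 0.2 = 1.3
h = sigmoid(z1) = [0.0266, 0.7685, 0.7858]
output = (1.2)·(0.0266) + (0.0)·(0.7685) + (1.2)·(0.7858) - 0.3 = 0.6749

0.6749


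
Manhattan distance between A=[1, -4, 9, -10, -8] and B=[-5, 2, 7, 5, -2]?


d = |1+ 5| + |-4-2| + |9-7| + |-10-5| + |-8+ 2|
  = 6 + 6 + 2 + 15 + 6
  = 35

35


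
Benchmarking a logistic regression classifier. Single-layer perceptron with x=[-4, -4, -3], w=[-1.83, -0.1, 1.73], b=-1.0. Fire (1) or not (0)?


z = (-4)·(-1.83) + (-4)·(-0.1) + (-3)·(1.73) - 1.0
  = 1.53
step(z) = 1 (z≥0)

1


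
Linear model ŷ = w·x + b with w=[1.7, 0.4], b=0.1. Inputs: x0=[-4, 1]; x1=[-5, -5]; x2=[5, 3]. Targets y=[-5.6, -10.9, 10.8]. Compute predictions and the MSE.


ŷ0 = (1.7)·(-4) + (0.4)·(1) + 0.1 = -6.3
ŷ1 = (1.7)·(-5) + (0.4)·(-5) + 0.1 = -10.4
ŷ2 = (1.7)·(5) + (0.4)·(3) + 0.1 = 9.8
errors² = [0.49, 0.25, 1.0]
MSE = 1.7400/3 = 0.58

0.58


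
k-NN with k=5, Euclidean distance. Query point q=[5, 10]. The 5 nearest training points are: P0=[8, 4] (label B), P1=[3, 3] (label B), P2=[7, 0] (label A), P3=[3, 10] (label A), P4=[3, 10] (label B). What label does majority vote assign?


d(q,P0) = 6.7082  (label B)
d(q,P1) = 7.2801  (label B)
d(q,P2) = 10.198  (label A)
d(q,P3) = 2.0  (label A)
d(q,P4) = 2.0  (label B)
Votes: A=2, B=3
Majority → B

B


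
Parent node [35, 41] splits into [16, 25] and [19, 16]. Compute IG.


Parent = [35, 41], H_parent = 0.9955
H_left = 0.965 (n=41), H_right = 0.9947 (n=35)
H_children = (41/76)·0.965 + (35/76)·0.9947 = 0.9787
IG = 0.9955 - 0.9787 = 0.0168

0.0168
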